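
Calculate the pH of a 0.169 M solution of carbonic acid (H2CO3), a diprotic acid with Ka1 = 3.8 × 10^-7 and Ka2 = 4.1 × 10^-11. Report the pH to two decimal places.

pH = 3.60

Since Ka1 ≫ Ka2, the first ionization dominates [H+].
Ka1 = x²/(0.169 − x) = 3.8 × 10^-7
x ≈ √(3.8 × 10^-7 × 0.169) = 2.53 × 10^-4 M
pH = −log(2.53 × 10^-4) = 3.60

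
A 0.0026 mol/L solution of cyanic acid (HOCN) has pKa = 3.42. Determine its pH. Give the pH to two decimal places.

pH = 3.09

HOCN ⇌ OCN- + H+
Ka = 10^(−3.42) = 3.80 × 10^-4
Let x = [H+] at equilibrium. Ka = x²/(0.0026 − x).
The 5% rule fails; solving x² + Ka·x − Ka·C₀ = 0 exactly:
x = [−0.00038 + √(0.00038² + 3.95e-06)]/2 = 8.22 × 10^-4 M
pH = −log[H+] = −log(8.22 × 10^-4) = 3.09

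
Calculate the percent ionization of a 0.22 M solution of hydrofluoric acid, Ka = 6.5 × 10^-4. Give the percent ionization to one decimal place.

5.3%

HF ⇌ F- + H+; let x = [H+] at equilibrium.
Solve x² + 0.00065x − 0.000143 = 0 → x = 1.16 × 10^-2 M
Fraction ionized = 1.16 × 10^-2 / 0.22 = 0.0527 → 5.3%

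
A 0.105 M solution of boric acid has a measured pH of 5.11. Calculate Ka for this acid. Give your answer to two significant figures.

[H+] = 10^(-5.11) = 7.76 × 10^-6 M
At equilibrium [HA] = 0.105 − 7.76 × 10^-6 = 1.05 × 10^-1 M
Ka = [H+][A-]/[HA] = (7.76 × 10^-6)² / 1.05 × 10^-1 = 5.7 × 10^-10

Ka = 5.7 × 10^-10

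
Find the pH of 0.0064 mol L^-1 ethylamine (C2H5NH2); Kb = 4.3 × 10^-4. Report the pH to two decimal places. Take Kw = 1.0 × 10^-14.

C2H5NH2 + H2O ⇌ C2H5NH3+ + OH-
Kb = x²/(0.0064 − x) = 4.3 × 10^-4
x is not negligible relative to C₀; solve x² + 0.00043·x − 2.75e-06 = 0.
x = (−Kb + √(Kb² + 4·Kb·C₀))/2 = 1.46 × 10^-3 M
pOH = 2.84, so pH = 14.00 − pOH = 11.16

pH = 11.16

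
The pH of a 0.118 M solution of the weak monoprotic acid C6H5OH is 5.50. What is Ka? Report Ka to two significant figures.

[H+] = 10^(-5.50) = 3.16 × 10^-6 M
At equilibrium [HA] = 0.118 − 3.16 × 10^-6 = 1.18 × 10^-1 M
Ka = [H+][A-]/[HA] = (3.16 × 10^-6)² / 1.18 × 10^-1 = 8.5 × 10^-11

Ka = 8.5 × 10^-11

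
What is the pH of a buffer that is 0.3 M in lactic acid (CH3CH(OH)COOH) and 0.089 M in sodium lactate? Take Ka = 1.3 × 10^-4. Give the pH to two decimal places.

pKa = −log(1.3 × 10^-4) = 3.886
pH = pKa + log([A⁻]/[HA]) = 3.886 + log(0.089/0.3)
pH = 3.886 + (-0.528) = 3.36

pH = 3.36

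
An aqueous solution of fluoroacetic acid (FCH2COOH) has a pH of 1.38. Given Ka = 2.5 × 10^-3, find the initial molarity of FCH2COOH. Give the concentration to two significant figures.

C₀ = 7.4 × 10^-1 M

[H+] = 10^(-1.38) = 4.17 × 10^-2 M = x
Ka = x²/(C₀ − x) ⇒ C₀ = x + x²/Ka
C₀ = 4.17 × 10^-2 + (4.17 × 10^-2)²/(2.5 × 10^-3) = 7.37 × 10^-1 M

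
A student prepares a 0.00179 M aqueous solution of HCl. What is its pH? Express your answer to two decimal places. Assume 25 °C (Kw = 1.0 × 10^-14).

HCl is a strong acid and dissociates completely, so [H+] = 0.00179 M.
pH = -log(0.00179) = 2.75

pH = 2.75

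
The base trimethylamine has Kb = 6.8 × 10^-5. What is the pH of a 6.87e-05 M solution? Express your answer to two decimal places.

(CH3)3N + H2O ⇌ (CH3)3NH+ + OH-
Let x = [OH-] at equilibrium. Kb = x²/(6.87e-05 − x).
Here C₀/Kb ≈ 1.01, so the small-x approximation fails. Use the quadratic:
x = [−6.8e-05 + √(6.8e-05² + 1.87e-08)]/2 = 4.23 × 10^-5 M
pOH = 4.37, so pH = 14.00 − pOH = 9.63

pH = 9.63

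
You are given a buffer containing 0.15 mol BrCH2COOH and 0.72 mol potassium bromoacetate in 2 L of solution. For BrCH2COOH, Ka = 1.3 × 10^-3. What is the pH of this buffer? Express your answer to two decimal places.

pKa = −log(1.3 × 10^-3) = 2.886
Using pH = pKa + log([base]/[acid]) with [base]/[acid] = 0.72/0.15:
pH = 2.886 + (+0.681) = 3.57

pH = 3.57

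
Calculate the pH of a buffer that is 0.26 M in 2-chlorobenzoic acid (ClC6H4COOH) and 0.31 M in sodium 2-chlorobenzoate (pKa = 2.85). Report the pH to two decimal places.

pH = pKa + log([A⁻]/[HA]) = 2.85 + log(0.31/0.26)
pH = 2.85 + (+0.076) = 2.93

pH = 2.93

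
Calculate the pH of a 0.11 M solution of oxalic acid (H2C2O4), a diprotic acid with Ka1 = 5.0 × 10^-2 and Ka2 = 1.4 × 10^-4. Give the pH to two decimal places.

pH = 1.27

Ka1 ≫ Ka2, so treat the first dissociation as the only significant source of H+.
Ka1 = x²/(0.11 − x) = 5.0 × 10^-2
Solving the quadratic: x = (−Ka1 + √(Ka1² + 4·Ka1·C₀))/2 = 5.33 × 10^-2 M
pH = −log(5.33 × 10^-2) = 1.27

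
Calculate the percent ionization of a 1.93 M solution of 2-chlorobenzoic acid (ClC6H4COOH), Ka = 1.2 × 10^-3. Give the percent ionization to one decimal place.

2.5%

ClC6H4COOH ⇌ ClC6H4COO- + H+; let x = [H+] at equilibrium.
x ≈ √(Ka·C₀) = √(1.2 × 10^-3 × 1.93) = 4.81 × 10^-2 M
Fraction ionized = 4.81 × 10^-2 / 1.93 = 0.0249 → 2.5%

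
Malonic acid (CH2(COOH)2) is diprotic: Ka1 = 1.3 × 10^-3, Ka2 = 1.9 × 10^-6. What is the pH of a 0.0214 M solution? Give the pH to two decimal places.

Ka1 ≫ Ka2, so treat the first dissociation as the only significant source of H+.
Ka1 = x²/(0.0214 − x) = 1.3 × 10^-3
Solving the quadratic: x = (−Ka1 + √(Ka1² + 4·Ka1·C₀))/2 = 4.66 × 10^-3 M
pH = −log(4.66 × 10^-3) = 2.33

pH = 2.33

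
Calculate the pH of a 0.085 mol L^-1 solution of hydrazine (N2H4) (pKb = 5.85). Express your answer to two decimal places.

pH = 10.54

N2H4 + H2O ⇌ N2H5+ + OH-
Kb = 10^(−5.85) = 1.41 × 10^-6
From the ICE table, Kb = [OH-]²/(0.085 − [OH-]) = 1.41 × 10^-6.
Since Kb ≪ C₀, [OH-] ≈ √(Kb·C₀) = 3.46 × 10^-4 M.
Check: 0.41% ionized — well under 5%, approximation valid.
pOH = 3.46, so pH = 14.00 − pOH = 10.54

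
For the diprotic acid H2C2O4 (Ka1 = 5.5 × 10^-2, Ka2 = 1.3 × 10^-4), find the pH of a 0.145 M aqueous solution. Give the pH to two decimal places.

Since Ka1 ≫ Ka2, the first ionization dominates [H+].
Ka1 = x²/(0.145 − x) = 5.5 × 10^-2
Solving the quadratic: x = (−Ka1 + √(Ka1² + 4·Ka1·C₀))/2 = 6.59 × 10^-2 M
pH = −log(6.59 × 10^-2) = 1.18

pH = 1.18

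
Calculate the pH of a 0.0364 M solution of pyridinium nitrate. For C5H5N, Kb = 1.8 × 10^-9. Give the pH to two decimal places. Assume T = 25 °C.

C5H5NH+ is the conjugate acid of the weak base C5H5N.
Ka = Kw/Kb = 1.0×10^-14 / 1.8 × 10^-9 = 5.56 × 10^-6
Ka = [H+]²/(0.0364 − [H+]) = 5.56 × 10^-6
Neglecting [H+] in the denominator: [H+] = √(5.56 × 10^-6 × 0.0364) = 4.50 × 10^-4 M
Check: 1.2% ionized — well under 5%, approximation valid.
pH = −log(4.50 × 10^-4) = 3.35

pH = 3.35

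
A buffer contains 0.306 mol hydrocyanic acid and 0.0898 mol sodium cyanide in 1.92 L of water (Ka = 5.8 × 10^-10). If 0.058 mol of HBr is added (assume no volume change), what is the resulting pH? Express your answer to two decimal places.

pH = 8.18

Added H+ converts CN- to HCN: HCN → 0.364 mol, CN- → 0.0318 mol.
pKa = −log(5.8 × 10^-10) = 9.237
Henderson–Hasselbalch with mole ratio 0.0318/0.364: pH = 9.237 + (-1.059)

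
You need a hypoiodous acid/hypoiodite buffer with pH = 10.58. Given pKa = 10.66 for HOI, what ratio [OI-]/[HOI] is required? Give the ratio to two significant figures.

ratio = 0.83

pH = pKa + log(r) ⇒ log(r) = 10.58 − 10.66 = -0.08
r = [OI-]/[HOI] = 10^(-0.08) = 0.832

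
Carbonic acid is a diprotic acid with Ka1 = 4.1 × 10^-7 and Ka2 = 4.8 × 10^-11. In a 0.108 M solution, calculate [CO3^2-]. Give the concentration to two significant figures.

First ionization gives [H+] ≈ [HCO3-] = 2.10 × 10^-4 M.
Second step: Ka2 = [H+][CO3^2-]/[HCO3-] ≈ [CO3^2-] (since [H+] ≈ [HCO3-]).
So [CO3^2-] ≈ Ka2.

4.8 × 10^-11 M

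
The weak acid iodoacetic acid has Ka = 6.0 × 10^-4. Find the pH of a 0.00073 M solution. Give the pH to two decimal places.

pH = 3.37

ICH2COOH ⇌ ICH2COO- + H+
From the ICE table, Ka = [H+]²/(0.00073 − [H+]) = 6.0 × 10^-4.
Here C₀/Ka ≈ 1.22, so the small-[H+] approximation fails. Use the quadratic:
[H+] = (−Ka + √(Ka² + 4·Ka·C₀))/2 = 4.27 × 10^-4 M
pH = −log(4.27 × 10^-4) = 3.37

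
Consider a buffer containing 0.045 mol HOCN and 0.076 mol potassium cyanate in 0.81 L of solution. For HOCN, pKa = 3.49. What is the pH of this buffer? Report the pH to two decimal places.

pH = 3.72

Using pH = pKa + log([base]/[acid]) with [base]/[acid] = 0.076/0.045:
pH = 3.49 + (+0.228) = 3.72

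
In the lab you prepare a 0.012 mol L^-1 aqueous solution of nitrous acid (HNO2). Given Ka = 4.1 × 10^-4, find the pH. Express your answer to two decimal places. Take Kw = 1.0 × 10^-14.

pH = 2.69

HNO2 ⇌ NO2- + H+
Ka = [H+]²/(0.012 − [H+]) = 4.1 × 10^-4
The 5% rule fails; solving [H+]² + Ka·[H+] − Ka·C₀ = 0 exactly:
[H+] = (−Ka + √(Ka² + 4·Ka·C₀))/2 = 2.02 × 10^-3 M
pH = −log(2.02 × 10^-3) = 2.69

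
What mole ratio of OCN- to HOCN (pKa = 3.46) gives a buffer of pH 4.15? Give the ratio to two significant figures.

pH = pKa + log(r) ⇒ log(r) = 4.15 − 3.46 = +0.69
r = [OCN-]/[HOCN] = 10^(+0.69) = 4.9

ratio = 4.9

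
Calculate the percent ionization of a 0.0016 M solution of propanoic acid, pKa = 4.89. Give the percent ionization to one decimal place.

CH3CH2COOH ⇌ CH3CH2COO- + H+; let x = [H+] at equilibrium.
Ka = 10^(−4.89) = 1.29 × 10^-5
Ka = x²/(C₀ − x); solving the quadratic gives x = 1.37 × 10^-4 M.
Fraction ionized = 1.37 × 10^-4 / 0.0016 = 0.0856 → 8.6%

8.6%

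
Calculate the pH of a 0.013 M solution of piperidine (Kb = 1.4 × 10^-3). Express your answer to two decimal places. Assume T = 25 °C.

C5H10NH + H2O ⇌ C5H10NH2+ + OH-
Let x = [OH-] at equilibrium. Kb = x²/(0.013 − x).
Here C₀/Kb ≈ 9.29, so the small-x approximation fails. Use the quadratic:
x = (−Kb + √(Kb² + 4·Kb·C₀))/2 = 3.62 × 10^-3 M
pOH = −log(3.62 × 10^-3) = 2.44; pH = 14.00 − 2.44 = 11.56

pH = 11.56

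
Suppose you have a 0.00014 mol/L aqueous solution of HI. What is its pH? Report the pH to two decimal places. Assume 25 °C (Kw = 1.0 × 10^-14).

HI is a strong acid and dissociates completely, so [H+] = 0.00014 M.
pH = -log(0.00014) = 3.85

pH = 3.85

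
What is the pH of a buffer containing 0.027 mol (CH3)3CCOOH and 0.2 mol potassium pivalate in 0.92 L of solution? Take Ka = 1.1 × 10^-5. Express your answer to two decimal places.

pH = 5.83

pKa = −log(1.1 × 10^-5) = 4.959
pH = pKa + log([A⁻]/[HA]) = 4.959 + log(0.2/0.027)
pH = 4.959 + (+0.870) = 5.83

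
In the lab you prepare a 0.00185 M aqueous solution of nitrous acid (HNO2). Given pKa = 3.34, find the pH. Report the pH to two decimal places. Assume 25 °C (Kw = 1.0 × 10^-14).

pH = 3.14

HNO2 ⇌ NO2- + H+
Ka = 10^(−3.34) = 4.57 × 10^-4
From the ICE table, Ka = x²/(0.00185 − x) = 4.57 × 10^-4.
The 5% rule fails; solving x² + Ka·x − Ka·C₀ = 0 exactly:
x = [−0.000457 + √(0.000457² + 3.38e-06)]/2 = 7.19 × 10^-4 M
pH = −log(7.19 × 10^-4) = 3.14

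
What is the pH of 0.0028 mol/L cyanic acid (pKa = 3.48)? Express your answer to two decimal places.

pH = 3.09

HOCN ⇌ OCN- + H+
Ka = 10^(−3.48) = 3.31 × 10^-4
From the ICE table, Ka = x²/(0.0028 − x) = 3.31 × 10^-4.
Here C₀/Ka ≈ 8.46, so the small-x approximation fails. Use the quadratic:
x = [−0.000331 + √(0.000331² + 3.71e-06)]/2 = 8.11 × 10^-4 M
pH = −log(8.11 × 10^-4) = 3.09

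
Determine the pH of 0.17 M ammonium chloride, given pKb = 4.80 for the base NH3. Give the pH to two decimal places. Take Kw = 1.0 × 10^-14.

NH4+ is the conjugate acid of the weak base NH3.
Kb = 10^(−4.80) = 1.58 × 10^-5
Ka = Kw/Kb = 1.0×10^-14 / 1.58 × 10^-5 = 6.33 × 10^-10
From the ICE table, Ka = x²/(0.17 − x) = 6.33 × 10^-10.
Assume x ≪ 0.17: x ≈ √(6.33 × 10^-10 × 0.17) = 1.04 × 10^-5 M
(x/C₀ = 0.0061% < 5%, so the approximation holds.)
pH = −log(1.04 × 10^-5) = 4.98

pH = 4.98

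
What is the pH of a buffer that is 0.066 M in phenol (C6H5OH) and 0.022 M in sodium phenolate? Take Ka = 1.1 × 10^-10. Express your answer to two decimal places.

pKa = −log(1.1 × 10^-10) = 9.959
pH = pKa + log([A⁻]/[HA]) = 9.959 + log(0.022/0.066)
pH = 9.959 + (-0.477) = 9.48

pH = 9.48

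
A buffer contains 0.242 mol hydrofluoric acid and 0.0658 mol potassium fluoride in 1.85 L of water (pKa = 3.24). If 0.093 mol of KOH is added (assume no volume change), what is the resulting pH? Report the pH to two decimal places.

OH- converts HF to F-: HF → 0.149 mol, F- → 0.159 mol.
Henderson–Hasselbalch with mole ratio 0.159/0.149: pH = 3.24 + (+0.028)

pH = 3.27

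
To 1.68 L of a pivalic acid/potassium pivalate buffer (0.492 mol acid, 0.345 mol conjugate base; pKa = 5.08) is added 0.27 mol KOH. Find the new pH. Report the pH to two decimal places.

pH = 5.52

OH- converts (CH3)3CCOOH to (CH3)3CCOO-: (CH3)3CCOOH → 0.222 mol, (CH3)3CCOO- → 0.615 mol.
pH = pKa + log([A⁻]/[HA]) = 5.08 + log(0.615/0.222) = 5.08 +0.443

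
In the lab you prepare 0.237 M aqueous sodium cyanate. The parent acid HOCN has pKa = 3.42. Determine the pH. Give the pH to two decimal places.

OCN- is the conjugate base of the weak acid HOCN.
Ka = 10^(−3.42) = 3.80 × 10^-4
Kb = Kw/Ka = 1.0×10^-14 / 3.80 × 10^-4 = 2.63 × 10^-11
Kb = [OH-]²/(0.237 − [OH-]) = 2.63 × 10^-11
Since Kb ≪ C₀, [OH-] ≈ √(Kb·C₀) = 2.50 × 10^-6 M.
([OH-]/C₀ = 0.0011% < 5%, so the approximation holds.)
pOH = 5.60, so pH = 14.00 − pOH = 8.40

pH = 8.40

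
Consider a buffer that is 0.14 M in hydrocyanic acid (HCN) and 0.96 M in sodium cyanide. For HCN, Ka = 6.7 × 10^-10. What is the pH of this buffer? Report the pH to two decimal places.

pKa = −log(6.7 × 10^-10) = 9.174
Using pH = pKa + log([base]/[acid]) with [base]/[acid] = 0.96/0.14:
pH = 9.174 + (+0.836) = 10.01

pH = 10.01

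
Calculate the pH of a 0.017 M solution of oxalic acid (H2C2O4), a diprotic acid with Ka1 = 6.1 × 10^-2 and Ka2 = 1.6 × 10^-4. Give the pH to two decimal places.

pH = 1.86

Since Ka1 ≫ Ka2, the first ionization dominates [H+].
Ka1 = x²/(0.017 − x) = 6.1 × 10^-2
Solving the quadratic: x = (−Ka1 + √(Ka1² + 4·Ka1·C₀))/2 = 1.39 × 10^-2 M
pH = −log(1.39 × 10^-2) = 1.86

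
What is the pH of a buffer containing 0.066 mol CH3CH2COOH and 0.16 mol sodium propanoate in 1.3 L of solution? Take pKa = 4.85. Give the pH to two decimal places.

Henderson–Hasselbalch: pH = pKa + log([CH3CH2COO-]/[CH3CH2COOH]) = 4.85 + log(0.16/0.066)
pH = 4.85 + (+0.385) = 5.23

pH = 5.23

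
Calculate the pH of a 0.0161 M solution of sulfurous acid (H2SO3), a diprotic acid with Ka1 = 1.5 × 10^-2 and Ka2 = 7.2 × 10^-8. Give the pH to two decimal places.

pH = 2.01

Ka1 ≫ Ka2, so treat the first dissociation as the only significant source of H+.
Ka1 = x²/(0.0161 − x) = 1.5 × 10^-2
Solving the quadratic: x = (−Ka1 + √(Ka1² + 4·Ka1·C₀))/2 = 9.76 × 10^-3 M
pH = −log(9.76 × 10^-3) = 2.01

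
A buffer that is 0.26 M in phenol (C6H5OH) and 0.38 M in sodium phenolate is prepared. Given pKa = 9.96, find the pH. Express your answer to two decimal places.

pH = pKa + log([A⁻]/[HA]) = 9.96 + log(0.38/0.26)
pH = 9.96 + (+0.165) = 10.12

pH = 10.12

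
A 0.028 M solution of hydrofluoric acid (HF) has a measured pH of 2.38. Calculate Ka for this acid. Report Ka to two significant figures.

Ka = 7.3 × 10^-4

[H+] = 10^(-2.38) = 4.17 × 10^-3 M
At equilibrium [HA] = 0.028 − 4.17 × 10^-3 = 2.38 × 10^-2 M
Ka = [H+][A-]/[HA] = (4.17 × 10^-3)² / 2.38 × 10^-2 = 7.3 × 10^-4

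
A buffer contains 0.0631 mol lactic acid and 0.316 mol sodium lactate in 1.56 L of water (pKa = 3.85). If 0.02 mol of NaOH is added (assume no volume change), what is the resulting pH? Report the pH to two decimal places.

pH = 4.74

OH- converts CH3CH(OH)COOH to CH3CH(OH)COO-: CH3CH(OH)COOH → 0.0431 mol, CH3CH(OH)COO- → 0.336 mol.
pH = pKa + log(n_CH3CH(OH)COO-/n_CH3CH(OH)COOH) = 3.85 + log(0.336/0.0431) = 3.85 + (+0.892)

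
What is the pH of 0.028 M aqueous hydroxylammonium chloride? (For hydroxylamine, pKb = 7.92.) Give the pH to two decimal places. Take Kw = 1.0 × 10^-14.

pH = 3.82

NH3OH+ is the conjugate acid of the weak base NH2OH.
Kb = 10^(−7.92) = 1.20 × 10^-8
Ka = Kw/Kb = 1.0×10^-14 / 1.20 × 10^-8 = 8.33 × 10^-7
From the ICE table, Ka = [H+]²/(0.028 − [H+]) = 8.33 × 10^-7.
Neglecting [H+] in the denominator: [H+] = √(8.33 × 10^-7 × 0.028) = 1.53 × 10^-4 M
([H+]/C₀ = 0.55% < 5%, so the approximation holds.)
pH = −log[H+] = −log(1.53 × 10^-4) = 3.82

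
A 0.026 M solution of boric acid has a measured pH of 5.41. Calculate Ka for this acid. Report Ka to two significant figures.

[H+] = 10^(-5.41) = 3.89 × 10^-6 M
At equilibrium [HA] = 0.026 − 3.89 × 10^-6 = 2.60 × 10^-2 M
Ka = [H+][A-]/[HA] = (3.89 × 10^-6)² / 2.60 × 10^-2 = 5.8 × 10^-10

Ka = 5.8 × 10^-10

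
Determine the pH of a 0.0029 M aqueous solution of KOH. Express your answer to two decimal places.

KOH is a strong base; [OH-] = 0.0029 M.
pOH = -log(0.0029) = 2.54
pH = 14.00 - 2.54 = 11.46

pH = 11.46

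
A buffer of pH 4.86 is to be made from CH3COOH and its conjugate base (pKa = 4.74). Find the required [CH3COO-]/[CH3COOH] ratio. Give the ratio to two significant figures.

pH = pKa + log(r) ⇒ log(r) = 4.86 − 4.74 = +0.12
r = [CH3COO-]/[CH3COOH] = 10^(+0.12) = 1.32

ratio = 1.3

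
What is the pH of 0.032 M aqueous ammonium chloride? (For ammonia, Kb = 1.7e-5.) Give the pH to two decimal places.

NH4+ is the conjugate acid of the weak base NH3.
Ka = Kw/Kb = 1.0×10^-14 / 1.7 × 10^-5 = 5.88 × 10^-10
Ka = x²/(0.032 − x) = 5.88 × 10^-10
Neglecting x in the denominator: x = √(5.88 × 10^-10 × 0.032) = 4.34 × 10^-6 M
Check: 0.014% ionized — well under 5%, approximation valid.
pH = −log[H+] = −log(4.34 × 10^-6) = 5.36

pH = 5.36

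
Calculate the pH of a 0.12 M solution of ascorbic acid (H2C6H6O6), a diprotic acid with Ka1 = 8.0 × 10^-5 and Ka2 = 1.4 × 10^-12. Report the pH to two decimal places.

Since Ka1 ≫ Ka2, the first ionization dominates [H+].
Ka1 = x²/(0.12 − x) = 8.0 × 10^-5
x ≈ √(8.0 × 10^-5 × 0.12) = 3.10 × 10^-3 M
pH = −log(3.10 × 10^-3) = 2.51

pH = 2.51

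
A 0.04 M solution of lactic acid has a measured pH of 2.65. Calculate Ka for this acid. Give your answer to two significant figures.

Ka = 1.3 × 10^-4

[H+] = 10^(-2.65) = 2.24 × 10^-3 M
At equilibrium [HA] = 0.04 − 2.24 × 10^-3 = 3.78 × 10^-2 M
Ka = [H+][A-]/[HA] = (2.24 × 10^-3)² / 3.78 × 10^-2 = 1.3 × 10^-4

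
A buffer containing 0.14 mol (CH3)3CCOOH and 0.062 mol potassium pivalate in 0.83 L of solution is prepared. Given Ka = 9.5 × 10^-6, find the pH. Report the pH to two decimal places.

pKa = −log(9.5 × 10^-6) = 5.022
Using pH = pKa + log([base]/[acid]) with [base]/[acid] = 0.062/0.14:
pH = 5.022 + (-0.354) = 4.67

pH = 4.67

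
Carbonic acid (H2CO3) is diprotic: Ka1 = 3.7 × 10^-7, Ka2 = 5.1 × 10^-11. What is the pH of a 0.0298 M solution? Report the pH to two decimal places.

pH = 3.98

Ka1 ≫ Ka2, so treat the first dissociation as the only significant source of H+.
Ka1 = x²/(0.0298 − x) = 3.7 × 10^-7
x ≈ √(3.7 × 10^-7 × 0.0298) = 1.05 × 10^-4 M
pH = −log(1.05 × 10^-4) = 3.98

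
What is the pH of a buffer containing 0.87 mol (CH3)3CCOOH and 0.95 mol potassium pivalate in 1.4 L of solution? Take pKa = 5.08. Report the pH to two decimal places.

Using pH = pKa + log([base]/[acid]) with [base]/[acid] = 0.95/0.87:
pH = 5.08 + (+0.038) = 5.12

pH = 5.12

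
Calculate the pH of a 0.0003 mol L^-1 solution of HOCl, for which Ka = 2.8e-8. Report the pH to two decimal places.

HOCl ⇌ OCl- + H+
From the ICE table, Ka = x²/(0.0003 − x) = 2.8 × 10^-8.
Assume x ≪ 0.0003: x ≈ √(2.8 × 10^-8 × 0.0003) = 2.90 × 10^-6 M
pH = −log[H+] = −log(2.90 × 10^-6) = 5.54

pH = 5.54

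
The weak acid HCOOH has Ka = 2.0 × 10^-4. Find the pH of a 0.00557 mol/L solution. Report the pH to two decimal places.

HCOOH ⇌ HCOO- + H+
From the ICE table, Ka = x²/(0.00557 − x) = 2.0 × 10^-4.
Here C₀/Ka ≈ 27.9, so the small-x approximation fails. Use the quadratic:
x = (−Ka + √(Ka² + 4·Ka·C₀))/2 = 9.60 × 10^-4 M
pH = −log[H+] = −log(9.60 × 10^-4) = 3.02

pH = 3.02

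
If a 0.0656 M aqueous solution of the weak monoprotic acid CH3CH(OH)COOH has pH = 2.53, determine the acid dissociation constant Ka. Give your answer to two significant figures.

[H+] = 10^(-2.53) = 2.95 × 10^-3 M
At equilibrium [HA] = 0.0656 − 2.95 × 10^-3 = 6.27 × 10^-2 M
Ka = [H+][A-]/[HA] = (2.95 × 10^-3)² / 6.27 × 10^-2 = 1.4 × 10^-4

Ka = 1.4 × 10^-4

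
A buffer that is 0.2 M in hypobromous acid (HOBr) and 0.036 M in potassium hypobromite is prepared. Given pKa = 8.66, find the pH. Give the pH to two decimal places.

Henderson–Hasselbalch: pH = pKa + log([OBr-]/[HOBr]) = 8.66 + log(0.036/0.2)
pH = 8.66 + (-0.745) = 7.92

pH = 7.92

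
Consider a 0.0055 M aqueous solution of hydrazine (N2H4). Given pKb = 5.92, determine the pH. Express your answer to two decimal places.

N2H4 + H2O ⇌ N2H5+ + OH-
Kb = 10^(−5.92) = 1.20 × 10^-6
Kb = x²/(0.0055 − x) = 1.20 × 10^-6
Assume x ≪ 0.0055: x ≈ √(1.20 × 10^-6 × 0.0055) = 8.12 × 10^-5 M
Check: 1.5% ionized — well under 5%, approximation valid.
pOH = 4.09, so pH = 14.00 − pOH = 9.91

pH = 9.91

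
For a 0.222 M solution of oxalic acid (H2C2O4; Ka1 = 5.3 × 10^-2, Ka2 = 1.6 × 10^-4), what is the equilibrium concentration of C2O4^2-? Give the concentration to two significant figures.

First ionization gives [H+] ≈ [HC2O4-] = 8.52 × 10^-2 M.
Second step: Ka2 = [H+][C2O4^2-]/[HC2O4-] ≈ [C2O4^2-] (since [H+] ≈ [HC2O4-]).
So [C2O4^2-] ≈ Ka2.

1.6 × 10^-4 M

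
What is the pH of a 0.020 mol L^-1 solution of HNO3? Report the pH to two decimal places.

pH = 1.70

HNO3 is a strong acid and dissociates completely, so [H+] = 0.020 M.
pH = -log(0.02) = 1.70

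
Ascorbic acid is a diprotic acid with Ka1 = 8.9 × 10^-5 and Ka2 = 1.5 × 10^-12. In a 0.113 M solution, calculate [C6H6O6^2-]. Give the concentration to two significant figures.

First ionization gives [H+] ≈ [HC6H6O6-] = 3.17 × 10^-3 M.
Second step: Ka2 = [H+][C6H6O6^2-]/[HC6H6O6-] ≈ [C6H6O6^2-] (since [H+] ≈ [HC6H6O6-]).
So [C6H6O6^2-] ≈ Ka2.

1.5 × 10^-12 M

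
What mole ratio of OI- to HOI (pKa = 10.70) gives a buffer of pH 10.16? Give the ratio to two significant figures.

pH = pKa + log(r) ⇒ log(r) = 10.16 − 10.70 = -0.54
r = [OI-]/[HOI] = 10^(-0.54) = 0.288

ratio = 0.29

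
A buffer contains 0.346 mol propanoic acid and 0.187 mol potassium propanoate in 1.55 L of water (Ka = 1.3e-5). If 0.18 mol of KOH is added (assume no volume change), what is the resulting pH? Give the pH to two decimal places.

pH = 5.23

After neutralization: n(CH3CH2COOH) = 0.166 mol, n(CH3CH2COO-) = 0.367 mol.
pKa = −log(1.3 × 10^-5) = 4.886
Henderson–Hasselbalch with mole ratio 0.367/0.166: pH = 4.886 + (+0.345)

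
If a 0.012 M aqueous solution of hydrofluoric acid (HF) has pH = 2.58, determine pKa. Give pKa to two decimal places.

[H+] = 10^(-2.58) = 2.63 × 10^-3 M
At equilibrium [HA] = 0.012 − 2.63 × 10^-3 = 9.37 × 10^-3 M
Ka = [H+][A-]/[HA] = (2.63 × 10^-3)² / 9.37 × 10^-3 = 7.38 × 10^-4
pKa = -log(7.38 × 10^-4) = 3.13

pKa = 3.13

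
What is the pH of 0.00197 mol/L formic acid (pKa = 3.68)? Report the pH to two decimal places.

HCOOH ⇌ HCOO- + H+
Ka = 10^(−3.68) = 2.09 × 10^-4
From the ICE table, Ka = x²/(0.00197 − x) = 2.09 × 10^-4.
The 5% rule fails; solving x² + Ka·x − Ka·C₀ = 0 exactly:
x = (−Ka + √(Ka² + 4·Ka·C₀))/2 = 5.46 × 10^-4 M
pH = −log(5.46 × 10^-4) = 3.26

pH = 3.26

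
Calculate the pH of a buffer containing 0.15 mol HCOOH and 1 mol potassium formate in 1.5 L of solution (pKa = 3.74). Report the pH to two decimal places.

pH = pKa + log([A⁻]/[HA]) = 3.74 + log(1/0.15)
pH = 3.74 + (+0.824) = 4.56

pH = 4.56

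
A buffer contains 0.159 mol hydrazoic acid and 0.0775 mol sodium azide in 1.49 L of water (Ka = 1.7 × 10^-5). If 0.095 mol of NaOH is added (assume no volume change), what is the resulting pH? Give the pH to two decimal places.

pH = 5.20

OH- converts HN3 to N3-: HN3 → 0.064 mol, N3- → 0.172 mol.
pKa = −log(1.7 × 10^-5) = 4.770
pH = pKa + log(n_N3-/n_HN3) = 4.770 + log(0.172/0.064) = 4.770 + (+0.429)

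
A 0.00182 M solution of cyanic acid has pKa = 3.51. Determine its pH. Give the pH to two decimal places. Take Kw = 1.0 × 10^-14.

HOCN ⇌ OCN- + H+
Ka = 10^(−3.51) = 3.09 × 10^-4
Ka = [H+]²/(0.00182 − [H+]) = 3.09 × 10^-4
The 5% rule fails; solving [H+]² + Ka·[H+] − Ka·C₀ = 0 exactly:
[H+] = (−Ka + √(Ka² + 4·Ka·C₀))/2 = 6.11 × 10^-4 M
pH = −log(6.11 × 10^-4) = 3.21

pH = 3.21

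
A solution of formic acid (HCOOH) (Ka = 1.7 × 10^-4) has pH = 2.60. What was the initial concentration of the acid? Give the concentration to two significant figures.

C₀ = 4.0 × 10^-2 M

[H+] = 10^(-2.60) = 2.51 × 10^-3 M = x
Ka = x²/(C₀ − x) ⇒ C₀ = x + x²/Ka
C₀ = 2.51 × 10^-3 + (2.51 × 10^-3)²/(1.7 × 10^-4) = 3.96 × 10^-2 M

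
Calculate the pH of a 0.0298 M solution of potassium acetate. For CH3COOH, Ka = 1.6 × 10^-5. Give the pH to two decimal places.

pH = 8.64

CH3COO- is the conjugate base of the weak acid CH3COOH.
Kb = Kw/Ka = 1.0×10^-14 / 1.6 × 10^-5 = 6.25 × 10^-10
Kb = [OH-]²/(0.0298 − [OH-]) = 6.25 × 10^-10
Since Kb ≪ C₀, [OH-] ≈ √(Kb·C₀) = 4.32 × 10^-6 M.
pOH = 5.36, so pH = 14.00 − pOH = 8.64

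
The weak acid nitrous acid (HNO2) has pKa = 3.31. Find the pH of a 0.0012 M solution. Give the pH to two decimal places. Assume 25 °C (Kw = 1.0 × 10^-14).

HNO2 ⇌ NO2- + H+
Ka = 10^(−3.31) = 4.90 × 10^-4
Ka = x²/(0.0012 − x) = 4.90 × 10^-4
Here C₀/Ka ≈ 2.45, so the small-x approximation fails. Use the quadratic:
x = [−0.00049 + √(0.00049² + 2.35e-06)]/2 = 5.60 × 10^-4 M
pH = −log[H+] = −log(5.60 × 10^-4) = 3.25

pH = 3.25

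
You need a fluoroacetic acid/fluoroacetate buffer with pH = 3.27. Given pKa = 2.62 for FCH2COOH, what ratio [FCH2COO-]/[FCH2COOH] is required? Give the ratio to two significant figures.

pH = pKa + log(r) ⇒ log(r) = 3.27 − 2.62 = +0.65
r = [FCH2COO-]/[FCH2COOH] = 10^(+0.65) = 4.47

ratio = 4.5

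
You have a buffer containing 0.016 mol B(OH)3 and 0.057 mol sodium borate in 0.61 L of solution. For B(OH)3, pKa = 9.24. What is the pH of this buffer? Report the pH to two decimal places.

Using pH = pKa + log([base]/[acid]) with [base]/[acid] = 0.057/0.016:
pH = 9.24 + (+0.552) = 9.79

pH = 9.79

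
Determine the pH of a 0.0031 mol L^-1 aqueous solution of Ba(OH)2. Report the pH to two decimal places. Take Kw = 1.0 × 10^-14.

pH = 11.79

Ba(OH)2 is a strong base (each formula unit releases 2 OH-); [OH-] = 0.0062 M.
pOH = -log(0.0062) = 2.21
pH = 14.00 - 2.21 = 11.79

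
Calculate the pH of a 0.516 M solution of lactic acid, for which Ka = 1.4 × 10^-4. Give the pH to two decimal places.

CH3CH(OH)COOH ⇌ CH3CH(OH)COO- + H+
Let x = [H+] at equilibrium. Ka = x²/(0.516 − x).
Neglecting x in the denominator: x = √(1.4 × 10^-4 × 0.516) = 8.50 × 10^-3 M
pH = −log(8.50 × 10^-3) = 2.07

pH = 2.07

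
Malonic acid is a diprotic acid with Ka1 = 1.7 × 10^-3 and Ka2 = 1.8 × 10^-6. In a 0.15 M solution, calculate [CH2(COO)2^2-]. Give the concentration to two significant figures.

First ionization gives [H+] ≈ [CH2(COOH)COO-] = 1.51 × 10^-2 M.
Second step: Ka2 = [H+][CH2(COO)2^2-]/[CH2(COOH)COO-] ≈ [CH2(COO)2^2-] (since [H+] ≈ [CH2(COOH)COO-]).
So [CH2(COO)2^2-] ≈ Ka2.

1.8 × 10^-6 M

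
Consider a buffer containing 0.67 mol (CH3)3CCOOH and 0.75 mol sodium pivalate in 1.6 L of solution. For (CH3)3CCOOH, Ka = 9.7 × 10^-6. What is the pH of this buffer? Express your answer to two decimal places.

pKa = −log(9.7 × 10^-6) = 5.013
Using pH = pKa + log([base]/[acid]) with [base]/[acid] = 0.75/0.67:
pH = 5.013 + (+0.049) = 5.06

pH = 5.06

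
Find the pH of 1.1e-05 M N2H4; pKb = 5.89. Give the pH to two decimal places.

pH = 8.50

N2H4 + H2O ⇌ N2H5+ + OH-
Kb = 10^(−5.89) = 1.29 × 10^-6
Kb = [OH-]²/(1.1e-05 − [OH-]) = 1.29 × 10^-6
[OH-] is not negligible relative to C₀; solve [OH-]² + 1.29e-06·[OH-] − 1.42e-11 = 0.
[OH-] = (−Kb + √(Kb² + 4·Kb·C₀))/2 = 3.18 × 10^-6 M
pOH = 5.50, so pH = 14.00 − pOH = 8.50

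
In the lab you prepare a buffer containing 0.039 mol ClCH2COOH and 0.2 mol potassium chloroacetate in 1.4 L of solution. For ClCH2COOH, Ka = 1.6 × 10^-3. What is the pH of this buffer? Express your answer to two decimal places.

pH = 3.51

pKa = −log(1.6 × 10^-3) = 2.796
pH = pKa + log([A⁻]/[HA]) = 2.796 + log(0.2/0.039)
pH = 2.796 + (+0.710) = 3.51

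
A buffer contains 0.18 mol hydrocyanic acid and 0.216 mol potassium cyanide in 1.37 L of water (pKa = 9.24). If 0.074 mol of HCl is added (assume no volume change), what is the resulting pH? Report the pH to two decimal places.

After neutralization: n(HCN) = 0.254 mol, n(CN-) = 0.142 mol.
pH = pKa + log(n_CN-/n_HCN) = 9.24 + log(0.142/0.254) = 9.24 + (-0.253)

pH = 8.99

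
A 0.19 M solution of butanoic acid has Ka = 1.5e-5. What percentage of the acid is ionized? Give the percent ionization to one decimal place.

CH3(CH2)2COOH ⇌ CH3(CH2)2COO- + H+; let x = [H+] at equilibrium.
x ≈ √(Ka·C₀) = √(1.5 × 10^-5 × 0.19) = 1.69 × 10^-3 M
Fraction ionized = 1.69 × 10^-3 / 0.19 = 0.0089 → 0.9%

0.9%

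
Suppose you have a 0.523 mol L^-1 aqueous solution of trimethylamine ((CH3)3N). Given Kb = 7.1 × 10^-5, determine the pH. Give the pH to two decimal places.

(CH3)3N + H2O ⇌ (CH3)3NH+ + OH-
Kb = x²/(0.523 − x) = 7.1 × 10^-5
Assume x ≪ 0.523: x ≈ √(7.1 × 10^-5 × 0.523) = 6.09 × 10^-3 M
pOH = 2.22, so pH = 14.00 − pOH = 11.78

pH = 11.78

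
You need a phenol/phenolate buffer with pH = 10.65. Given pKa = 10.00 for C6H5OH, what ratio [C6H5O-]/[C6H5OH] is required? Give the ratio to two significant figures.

pH = pKa + log(r) ⇒ log(r) = 10.65 − 10.00 = +0.65
r = [C6H5O-]/[C6H5OH] = 10^(+0.65) = 4.47

ratio = 4.5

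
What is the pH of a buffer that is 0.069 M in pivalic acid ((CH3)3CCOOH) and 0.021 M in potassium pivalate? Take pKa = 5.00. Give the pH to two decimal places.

pH = 4.48

Using pH = pKa + log([base]/[acid]) with [base]/[acid] = 0.021/0.069:
pH = 5.00 + (-0.517) = 4.48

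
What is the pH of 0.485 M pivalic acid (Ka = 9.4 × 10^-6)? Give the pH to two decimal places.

pH = 2.67

(CH3)3CCOOH ⇌ (CH3)3CCOO- + H+
Ka = x²/(0.485 − x) = 9.4 × 10^-6
Assume x ≪ 0.485: x ≈ √(9.4 × 10^-6 × 0.485) = 2.14 × 10^-3 M
pH = −log[H+] = −log(2.14 × 10^-3) = 2.67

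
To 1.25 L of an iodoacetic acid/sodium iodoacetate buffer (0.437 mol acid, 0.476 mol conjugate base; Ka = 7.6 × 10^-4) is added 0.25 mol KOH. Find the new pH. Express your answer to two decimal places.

pH = 3.71

After neutralization: n(ICH2COOH) = 0.187 mol, n(ICH2COO-) = 0.726 mol.
pKa = −log(7.6 × 10^-4) = 3.119
pH = pKa + log(n_ICH2COO-/n_ICH2COOH) = 3.119 + log(0.726/0.187) = 3.119 + (+0.589)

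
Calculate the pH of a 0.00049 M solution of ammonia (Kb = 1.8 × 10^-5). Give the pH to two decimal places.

NH3 + H2O ⇌ NH4+ + OH-
Kb = [OH-]²/(0.00049 − [OH-]) = 1.8 × 10^-5
Here C₀/Kb ≈ 27.2, so the small-[OH-] approximation fails. Use the quadratic:
[OH-] = (−Kb + √(Kb² + 4·Kb·C₀))/2 = 8.53 × 10^-5 M
pOH = −log(8.53 × 10^-5) = 4.07; pH = 14.00 − 4.07 = 9.93

pH = 9.93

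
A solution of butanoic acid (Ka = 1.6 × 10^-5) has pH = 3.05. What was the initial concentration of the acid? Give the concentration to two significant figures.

[H+] = 10^(-3.05) = 8.91 × 10^-4 M = x
Ka = x²/(C₀ − x) ⇒ C₀ = x + x²/Ka
C₀ = 8.91 × 10^-4 + (8.91 × 10^-4)²/(1.6 × 10^-5) = 5.05 × 10^-2 M

C₀ = 5.1 × 10^-2 M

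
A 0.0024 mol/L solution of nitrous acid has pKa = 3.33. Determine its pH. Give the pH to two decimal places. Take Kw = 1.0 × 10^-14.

HNO2 ⇌ NO2- + H+
Ka = 10^(−3.33) = 4.68 × 10^-4
Ka = x²/(0.0024 − x) = 4.68 × 10^-4
The 5% rule fails; solving x² + Ka·x − Ka·C₀ = 0 exactly:
x = [−0.000468 + √(0.000468² + 4.49e-06)]/2 = 8.51 × 10^-4 M
pH = −log[H+] = −log(8.51 × 10^-4) = 3.07

pH = 3.07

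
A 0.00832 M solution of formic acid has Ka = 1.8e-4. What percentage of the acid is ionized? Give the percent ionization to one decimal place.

13.7%

HCOOH ⇌ HCOO- + H+; let x = [H+] at equilibrium.
Ka = x²/(C₀ − x); solving the quadratic gives x = 1.14 × 10^-3 M.
% ionization = x/C₀ × 100% = 1.14 × 10^-3/0.00832 × 100% = 13.7%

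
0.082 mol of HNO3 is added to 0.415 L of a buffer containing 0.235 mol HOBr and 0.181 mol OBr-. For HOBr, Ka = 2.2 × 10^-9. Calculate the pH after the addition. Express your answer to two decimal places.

After neutralization: n(HOBr) = 0.317 mol, n(OBr-) = 0.099 mol.
pKa = −log(2.2 × 10^-9) = 8.658
Henderson–Hasselbalch with mole ratio 0.099/0.317: pH = 8.658 + (-0.505)

pH = 8.15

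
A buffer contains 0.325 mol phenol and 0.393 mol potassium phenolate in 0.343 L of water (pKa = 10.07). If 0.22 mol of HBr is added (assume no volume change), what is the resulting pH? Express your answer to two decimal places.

pH = 9.57

Added H+ converts C6H5O- to C6H5OH: C6H5OH → 0.545 mol, C6H5O- → 0.173 mol.
Henderson–Hasselbalch with mole ratio 0.173/0.545: pH = 10.07 + (-0.498)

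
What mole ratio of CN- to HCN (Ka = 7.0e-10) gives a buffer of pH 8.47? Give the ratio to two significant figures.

ratio = 0.21

pKa = -log(7.0 × 10^-10) = 9.155
pH = pKa + log(r) ⇒ log(r) = 8.47 − 9.155 = -0.685
r = [CN-]/[HCN] = 10^(-0.685) = 0.207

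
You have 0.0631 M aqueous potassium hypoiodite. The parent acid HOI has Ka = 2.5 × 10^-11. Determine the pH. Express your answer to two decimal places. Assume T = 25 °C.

pH = 11.68

OI- is the conjugate base of the weak acid HOI.
Kb = Kw/Ka = 1.0×10^-14 / 2.5 × 10^-11 = 4.00 × 10^-4
Let x = [OH-] at equilibrium. Kb = x²/(0.0631 − x).
The 5% rule fails; solving x² + Kb·x − Kb·C₀ = 0 exactly:
x = (−Kb + √(Kb² + 4·Kb·C₀))/2 = 4.83 × 10^-3 M
pOH = 2.32, so pH = 14.00 − pOH = 11.68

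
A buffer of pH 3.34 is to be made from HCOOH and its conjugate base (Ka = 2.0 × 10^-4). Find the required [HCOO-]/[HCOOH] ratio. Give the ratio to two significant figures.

pKa = -log(2.0 × 10^-4) = 3.699
pH = pKa + log(r) ⇒ log(r) = 3.34 − 3.699 = -0.359
r = [HCOO-]/[HCOOH] = 10^(-0.359) = 0.438

ratio = 0.44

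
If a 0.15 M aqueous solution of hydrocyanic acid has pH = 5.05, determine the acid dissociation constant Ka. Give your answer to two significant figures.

Ka = 5.3 × 10^-10

[H+] = 10^(-5.05) = 8.91 × 10^-6 M
At equilibrium [HA] = 0.15 − 8.91 × 10^-6 = 1.50 × 10^-1 M
Ka = [H+][A-]/[HA] = (8.91 × 10^-6)² / 1.50 × 10^-1 = 5.3 × 10^-10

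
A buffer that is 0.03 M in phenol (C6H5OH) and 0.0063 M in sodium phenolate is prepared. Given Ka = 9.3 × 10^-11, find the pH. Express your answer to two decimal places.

pH = 9.35

pKa = −log(9.3 × 10^-11) = 10.032
Using pH = pKa + log([base]/[acid]) with [base]/[acid] = 0.0063/0.03:
pH = 10.032 + (-0.678) = 9.35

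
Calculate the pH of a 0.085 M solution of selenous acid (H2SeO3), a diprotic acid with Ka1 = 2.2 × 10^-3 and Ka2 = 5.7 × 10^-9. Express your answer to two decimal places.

Since Ka1 ≫ Ka2, the first ionization dominates [H+].
Ka1 = x²/(0.085 − x) = 2.2 × 10^-3
Solving the quadratic: x = (−Ka1 + √(Ka1² + 4·Ka1·C₀))/2 = 1.26 × 10^-2 M
pH = −log(1.26 × 10^-2) = 1.90

pH = 1.90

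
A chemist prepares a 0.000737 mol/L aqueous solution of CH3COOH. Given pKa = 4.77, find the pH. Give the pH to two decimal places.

CH3COOH ⇌ CH3COO- + H+
Ka = 10^(−4.77) = 1.70 × 10^-5
From the ICE table, Ka = x²/(0.000737 − x) = 1.70 × 10^-5.
The 5% rule fails; solving x² + Ka·x − Ka·C₀ = 0 exactly:
x = [−1.7e-05 + √(1.7e-05² + 5.01e-08)]/2 = 1.04 × 10^-4 M
pH = −log[H+] = −log(1.04 × 10^-4) = 3.98

pH = 3.98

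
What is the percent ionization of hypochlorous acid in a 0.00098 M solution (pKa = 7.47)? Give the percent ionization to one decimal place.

HOCl ⇌ OCl- + H+; let x = [H+] at equilibrium.
Ka = 10^(−7.47) = 3.39 × 10^-8
x ≈ √(Ka·C₀) = √(3.39 × 10^-8 × 0.00098) = 5.76 × 10^-6 M
% ionization = x/C₀ × 100% = 5.76 × 10^-6/0.00098 × 100% = 0.6%

0.6%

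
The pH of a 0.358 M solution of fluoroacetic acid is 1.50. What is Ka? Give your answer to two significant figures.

[H+] = 10^(-1.50) = 3.16 × 10^-2 M
At equilibrium [HA] = 0.358 − 3.16 × 10^-2 = 3.26 × 10^-1 M
Ka = [H+][A-]/[HA] = (3.16 × 10^-2)² / 3.26 × 10^-1 = 3.1 × 10^-3

Ka = 3.1 × 10^-3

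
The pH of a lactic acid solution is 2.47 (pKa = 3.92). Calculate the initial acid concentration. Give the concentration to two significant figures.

[H+] = 10^(-2.47) = 3.39 × 10^-3 M = x
Ka = 10^(−3.92) = 1.20 × 10^-4
Ka = x²/(C₀ − x) ⇒ C₀ = x + x²/Ka
C₀ = 3.39 × 10^-3 + (3.39 × 10^-3)²/(1.20 × 10^-4) = 9.92 × 10^-2 M

C₀ = 9.9 × 10^-2 M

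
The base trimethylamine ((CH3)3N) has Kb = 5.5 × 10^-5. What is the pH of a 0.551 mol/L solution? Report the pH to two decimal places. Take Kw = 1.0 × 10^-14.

(CH3)3N + H2O ⇌ (CH3)3NH+ + OH-
From the ICE table, Kb = x²/(0.551 − x) = 5.5 × 10^-5.
Assume x ≪ 0.551: x ≈ √(5.5 × 10^-5 × 0.551) = 5.50 × 10^-3 M
(x/C₀ = 1% < 5%, so the approximation holds.)
pOH = −log(5.50 × 10^-3) = 2.26; pH = 14.00 − 2.26 = 11.74

pH = 11.74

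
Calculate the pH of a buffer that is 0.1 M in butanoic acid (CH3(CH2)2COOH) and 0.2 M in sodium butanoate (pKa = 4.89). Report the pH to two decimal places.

pH = 5.19

Using pH = pKa + log([base]/[acid]) with [base]/[acid] = 0.2/0.1:
pH = 4.89 + (+0.301) = 5.19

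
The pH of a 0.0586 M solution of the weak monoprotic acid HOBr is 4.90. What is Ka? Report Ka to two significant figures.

Ka = 2.7 × 10^-9

[H+] = 10^(-4.90) = 1.26 × 10^-5 M
At equilibrium [HA] = 0.0586 − 1.26 × 10^-5 = 5.86 × 10^-2 M
Ka = [H+][A-]/[HA] = (1.26 × 10^-5)² / 5.86 × 10^-2 = 2.7 × 10^-9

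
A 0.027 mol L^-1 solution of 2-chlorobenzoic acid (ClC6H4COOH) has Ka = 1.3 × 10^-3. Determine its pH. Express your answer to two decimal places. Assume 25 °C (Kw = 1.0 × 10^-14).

pH = 2.27

ClC6H4COOH ⇌ ClC6H4COO- + H+
From the ICE table, Ka = x²/(0.027 − x) = 1.3 × 10^-3.
Here C₀/Ka ≈ 20.8, so the small-x approximation fails. Use the quadratic:
x = (−Ka + √(Ka² + 4·Ka·C₀))/2 = 5.31 × 10^-3 M
pH = −log[H+] = −log(5.31 × 10^-3) = 2.27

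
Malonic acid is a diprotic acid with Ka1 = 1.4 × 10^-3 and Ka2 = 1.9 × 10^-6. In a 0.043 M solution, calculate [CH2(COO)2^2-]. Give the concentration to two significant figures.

1.9 × 10^-6 M

First ionization gives [H+] ≈ [CH2(COOH)COO-] = 7.09 × 10^-3 M.
Second step: Ka2 = [H+][CH2(COO)2^2-]/[CH2(COOH)COO-] ≈ [CH2(COO)2^2-] (since [H+] ≈ [CH2(COOH)COO-]).
So [CH2(COO)2^2-] ≈ Ka2.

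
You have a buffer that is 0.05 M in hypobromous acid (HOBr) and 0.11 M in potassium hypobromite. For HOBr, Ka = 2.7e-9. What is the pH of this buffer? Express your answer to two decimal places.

pH = 8.91

pKa = −log(2.7 × 10^-9) = 8.569
Using pH = pKa + log([base]/[acid]) with [base]/[acid] = 0.11/0.05:
pH = 8.569 + (+0.342) = 8.91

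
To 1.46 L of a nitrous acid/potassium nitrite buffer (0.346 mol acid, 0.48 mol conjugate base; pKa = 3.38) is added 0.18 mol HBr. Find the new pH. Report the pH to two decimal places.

pH = 3.14

After neutralization: n(HNO2) = 0.526 mol, n(NO2-) = 0.3 mol.
pH = pKa + log([A⁻]/[HA]) = 3.38 + log(0.3/0.526) = 3.38 -0.244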